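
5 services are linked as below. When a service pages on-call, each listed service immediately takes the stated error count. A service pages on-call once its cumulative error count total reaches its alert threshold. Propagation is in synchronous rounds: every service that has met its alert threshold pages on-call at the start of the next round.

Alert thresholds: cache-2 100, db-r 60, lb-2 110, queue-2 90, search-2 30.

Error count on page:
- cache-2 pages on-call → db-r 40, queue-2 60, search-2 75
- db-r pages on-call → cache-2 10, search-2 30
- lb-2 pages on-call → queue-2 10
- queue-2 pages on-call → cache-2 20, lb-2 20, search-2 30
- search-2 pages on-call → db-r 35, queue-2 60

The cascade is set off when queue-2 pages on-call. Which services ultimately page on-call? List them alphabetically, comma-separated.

Round 1 — queue-2 pages on-call (initial).
  cache-2: +20 → 20 < 100
  lb-2: +20 → 20 < 110
  search-2: +30 → 30 ≥ 30
Round 2 — search-2 pages on-call.
  db-r: +35 → 35 < 60
No further pages.

queue-2, search-2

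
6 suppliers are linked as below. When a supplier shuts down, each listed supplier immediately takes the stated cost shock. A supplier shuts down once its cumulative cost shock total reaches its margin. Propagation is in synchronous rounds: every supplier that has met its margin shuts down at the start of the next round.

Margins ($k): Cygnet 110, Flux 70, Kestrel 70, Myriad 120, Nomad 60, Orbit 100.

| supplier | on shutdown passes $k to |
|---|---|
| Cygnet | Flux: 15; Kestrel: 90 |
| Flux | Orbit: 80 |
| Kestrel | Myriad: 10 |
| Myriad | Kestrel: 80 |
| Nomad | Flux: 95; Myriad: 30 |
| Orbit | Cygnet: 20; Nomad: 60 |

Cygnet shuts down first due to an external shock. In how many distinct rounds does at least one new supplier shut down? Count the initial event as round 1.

2

Round 1 — Cygnet shuts down (initial).
  Flux: +15 → 15 < 70
  Kestrel: +90 → 90 ≥ 70
Round 2 — Kestrel shuts down.
  Myriad: +10 → 10 < 120
No further shutdowns.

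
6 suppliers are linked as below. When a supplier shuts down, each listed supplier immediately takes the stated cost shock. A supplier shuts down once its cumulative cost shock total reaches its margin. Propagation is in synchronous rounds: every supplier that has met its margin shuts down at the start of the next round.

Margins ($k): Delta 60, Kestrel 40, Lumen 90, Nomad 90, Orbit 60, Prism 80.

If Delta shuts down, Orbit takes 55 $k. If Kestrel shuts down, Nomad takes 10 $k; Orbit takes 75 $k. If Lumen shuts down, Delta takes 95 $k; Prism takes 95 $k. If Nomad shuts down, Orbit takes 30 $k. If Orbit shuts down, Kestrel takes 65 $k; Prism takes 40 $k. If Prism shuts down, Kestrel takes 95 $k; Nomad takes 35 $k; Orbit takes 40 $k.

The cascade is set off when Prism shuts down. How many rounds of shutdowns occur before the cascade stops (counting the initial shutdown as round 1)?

3

Round 1 — Prism shuts down (initial).
  Kestrel: +95 → 95 ≥ 40
  Nomad: +35 → 35 < 90
  Orbit: +40 → 40 < 60
Round 2 — Kestrel shuts down.
  Nomad: +10 → 45 < 90
  Orbit: +75 → 115 ≥ 60
Round 3 — Orbit shuts down.
No further shutdowns.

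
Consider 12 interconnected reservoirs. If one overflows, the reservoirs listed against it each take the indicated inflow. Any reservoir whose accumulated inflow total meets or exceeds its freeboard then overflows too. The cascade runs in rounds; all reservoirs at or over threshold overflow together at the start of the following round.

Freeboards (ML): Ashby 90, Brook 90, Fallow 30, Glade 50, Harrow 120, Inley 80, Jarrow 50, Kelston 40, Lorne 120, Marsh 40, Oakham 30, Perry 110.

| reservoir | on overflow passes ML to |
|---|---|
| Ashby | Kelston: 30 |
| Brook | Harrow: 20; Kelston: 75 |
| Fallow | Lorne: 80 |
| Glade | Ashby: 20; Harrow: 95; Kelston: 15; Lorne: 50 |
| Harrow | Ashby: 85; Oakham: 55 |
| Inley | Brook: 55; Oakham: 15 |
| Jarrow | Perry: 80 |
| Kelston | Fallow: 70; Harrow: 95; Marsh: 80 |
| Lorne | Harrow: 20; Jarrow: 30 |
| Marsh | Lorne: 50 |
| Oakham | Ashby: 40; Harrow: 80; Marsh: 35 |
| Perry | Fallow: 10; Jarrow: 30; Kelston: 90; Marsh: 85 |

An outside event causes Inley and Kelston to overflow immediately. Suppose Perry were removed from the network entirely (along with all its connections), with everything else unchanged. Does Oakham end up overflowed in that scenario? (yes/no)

no

With Perry removed:
Round 1 — Inley, Kelston overflow (initial).
  Brook: +55 → 55 < 90
  Fallow: +70 → 70 ≥ 30
  Harrow: +95 → 95 < 120
  Marsh: +80 → 80 ≥ 40
  Oakham: +15 → 15 < 30
Round 2 — Fallow, Marsh overflow.
  Lorne: +80+50 → 130 ≥ 120
Round 3 — Lorne overflows.
  Harrow: +20 → 115 < 120
  Jarrow: +30 → 30 < 50
No further overflows.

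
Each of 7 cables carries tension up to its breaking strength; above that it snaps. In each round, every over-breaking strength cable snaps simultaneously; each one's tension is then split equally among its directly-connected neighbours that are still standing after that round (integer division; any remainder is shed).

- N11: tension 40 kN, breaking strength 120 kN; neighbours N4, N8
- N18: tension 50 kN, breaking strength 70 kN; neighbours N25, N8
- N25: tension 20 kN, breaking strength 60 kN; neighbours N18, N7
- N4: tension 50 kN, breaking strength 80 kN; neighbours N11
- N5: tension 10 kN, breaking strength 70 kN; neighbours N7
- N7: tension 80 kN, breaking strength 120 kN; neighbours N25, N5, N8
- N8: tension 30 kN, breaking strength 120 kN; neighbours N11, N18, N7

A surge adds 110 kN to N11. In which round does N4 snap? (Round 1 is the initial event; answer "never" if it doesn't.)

2

Round 1 — N11 at 150 > 120. N11 snaps.
  N11 sheds 150 kN to N4, N8: 75 each.
    N4: 50+75 = 125 > 80
    N8: 30+75 = 105 ≤ 120
Round 2 — N4 snaps.
  N4 sheds 125 kN: no online neighbours, lost.
No further breaks.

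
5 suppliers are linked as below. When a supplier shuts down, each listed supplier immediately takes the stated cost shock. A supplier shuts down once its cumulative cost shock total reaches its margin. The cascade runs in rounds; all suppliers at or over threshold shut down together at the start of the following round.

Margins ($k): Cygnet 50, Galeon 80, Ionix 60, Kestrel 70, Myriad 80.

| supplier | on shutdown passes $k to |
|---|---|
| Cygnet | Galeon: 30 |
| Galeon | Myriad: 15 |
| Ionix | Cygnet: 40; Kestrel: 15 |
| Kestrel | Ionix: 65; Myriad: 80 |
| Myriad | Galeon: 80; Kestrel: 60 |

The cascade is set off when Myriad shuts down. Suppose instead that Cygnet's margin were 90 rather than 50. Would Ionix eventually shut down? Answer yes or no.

no

With Cygnet's margin at 90:
Round 1 — Myriad shuts down (initial).
  Galeon: +80 → 80 ≥ 80
  Kestrel: +60 → 60 < 70
Round 2 — Galeon shuts down.
No further shutdowns.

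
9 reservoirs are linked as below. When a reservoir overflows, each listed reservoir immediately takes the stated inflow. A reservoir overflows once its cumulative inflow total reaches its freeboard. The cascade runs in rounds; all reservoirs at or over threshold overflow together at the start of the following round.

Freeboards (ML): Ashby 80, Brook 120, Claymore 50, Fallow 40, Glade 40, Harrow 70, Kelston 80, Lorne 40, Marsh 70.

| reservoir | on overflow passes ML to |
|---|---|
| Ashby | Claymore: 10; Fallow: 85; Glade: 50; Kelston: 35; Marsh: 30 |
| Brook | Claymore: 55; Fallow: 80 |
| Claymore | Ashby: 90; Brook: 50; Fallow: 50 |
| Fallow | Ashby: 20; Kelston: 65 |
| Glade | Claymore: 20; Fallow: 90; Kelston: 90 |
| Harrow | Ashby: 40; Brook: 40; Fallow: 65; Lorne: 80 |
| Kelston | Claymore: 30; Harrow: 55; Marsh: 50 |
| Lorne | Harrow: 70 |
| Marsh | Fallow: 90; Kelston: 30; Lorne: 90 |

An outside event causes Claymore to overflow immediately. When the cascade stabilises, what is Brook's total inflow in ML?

90

Round 1 — Claymore overflows (initial).
  Ashby: +90 → 90 ≥ 80
  Brook: +50 → 50 < 120
  Fallow: +50 → 50 ≥ 40
Round 2 — Ashby, Fallow overflow.
  Glade: +50 → 50 ≥ 40
  Kelston: +35+65 → 100 ≥ 80
  Marsh: +30 → 30 < 70
Round 3 — Glade, Kelston overflow.
  Harrow: +55 → 55 < 70
  Marsh: +50 → 80 ≥ 70
Round 4 — Marsh overflows.
  Lorne: +90 → 90 ≥ 40
Round 5 — Lorne overflows.
  Harrow: +70 → 125 ≥ 70
Round 6 — Harrow overflows.
  Brook: +40 → 90 < 120
No further overflows.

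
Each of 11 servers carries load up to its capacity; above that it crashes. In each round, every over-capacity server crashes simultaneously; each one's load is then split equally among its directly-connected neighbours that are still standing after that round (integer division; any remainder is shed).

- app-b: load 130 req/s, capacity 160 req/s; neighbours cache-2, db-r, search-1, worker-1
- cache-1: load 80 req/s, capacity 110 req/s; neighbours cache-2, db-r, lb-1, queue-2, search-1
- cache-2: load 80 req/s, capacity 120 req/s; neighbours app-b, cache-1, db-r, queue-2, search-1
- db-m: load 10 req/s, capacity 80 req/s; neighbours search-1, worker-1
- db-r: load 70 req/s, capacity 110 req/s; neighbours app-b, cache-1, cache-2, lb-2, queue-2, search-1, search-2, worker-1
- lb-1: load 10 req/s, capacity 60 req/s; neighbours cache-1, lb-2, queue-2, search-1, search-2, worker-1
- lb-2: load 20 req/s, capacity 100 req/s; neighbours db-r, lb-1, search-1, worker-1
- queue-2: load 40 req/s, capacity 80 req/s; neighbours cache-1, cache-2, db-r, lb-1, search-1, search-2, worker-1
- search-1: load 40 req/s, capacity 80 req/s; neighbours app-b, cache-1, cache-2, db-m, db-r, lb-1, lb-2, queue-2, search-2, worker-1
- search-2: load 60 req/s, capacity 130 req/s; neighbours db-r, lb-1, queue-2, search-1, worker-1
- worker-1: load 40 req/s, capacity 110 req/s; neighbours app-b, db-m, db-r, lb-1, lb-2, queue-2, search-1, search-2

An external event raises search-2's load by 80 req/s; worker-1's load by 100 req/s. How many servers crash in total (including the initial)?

Round 1 — search-2 at 140 > 130; worker-1 at 140 > 110. search-2, worker-1 crash.
  search-2 sheds 140 req/s to db-r, lb-1, queue-2, search-1: 35 each.
    db-r: 70+35 = 105 ≤ 110
    lb-1: 10+35 = 45 ≤ 60
    queue-2: 40+35 = 75 ≤ 80
    search-1: 40+35 = 75 ≤ 80
  worker-1 sheds 140 req/s to app-b, db-m, db-r, lb-1, lb-2, queue-2, search-1: 20 each.
    app-b: 130+20 = 150 ≤ 160
    db-m: 10+20 = 30 ≤ 80
    db-r: 105+20 = 125 > 110
    lb-1: 45+20 = 65 > 60
    lb-2: 20+20 = 40 ≤ 100
    queue-2: 75+20 = 95 > 80
    search-1: 75+20 = 95 > 80
Round 2 — db-r, lb-1, queue-2, search-1 crash.
  db-r sheds 125 req/s to app-b, cache-1, cache-2, lb-2: 31 each (1 lost).
    app-b: 150+31 = 181 > 160
    cache-1: 80+31 = 111 > 110
    cache-2: 80+31 = 111 ≤ 120
    lb-2: 40+31 = 71 ≤ 100
  lb-1 sheds 65 req/s to cache-1, lb-2: 32 each (1 lost).
    cache-1: 111+32 = 143 > 110
    lb-2: 71+32 = 103 > 100
  queue-2 sheds 95 req/s to cache-1, cache-2: 47 each (1 lost).
    cache-1: 143+47 = 190 > 110
    cache-2: 111+47 = 158 > 120
  search-1 sheds 95 req/s to app-b, cache-1, cache-2, db-m, lb-2: 19 each.
    app-b: 181+19 = 200 > 160
    cache-1: 190+19 = 209 > 110
    cache-2: 158+19 = 177 > 120
    db-m: 30+19 = 49 ≤ 80
    lb-2: 103+19 = 122 > 100
Round 3 — app-b, cache-1, cache-2, lb-2 crash.
  app-b sheds 200 req/s: no online neighbours, lost.
  cache-1 sheds 209 req/s: no online neighbours, lost.
  cache-2 sheds 177 req/s: no online neighbours, lost.
  lb-2 sheds 122 req/s: no online neighbours, lost.
No further crashes.

10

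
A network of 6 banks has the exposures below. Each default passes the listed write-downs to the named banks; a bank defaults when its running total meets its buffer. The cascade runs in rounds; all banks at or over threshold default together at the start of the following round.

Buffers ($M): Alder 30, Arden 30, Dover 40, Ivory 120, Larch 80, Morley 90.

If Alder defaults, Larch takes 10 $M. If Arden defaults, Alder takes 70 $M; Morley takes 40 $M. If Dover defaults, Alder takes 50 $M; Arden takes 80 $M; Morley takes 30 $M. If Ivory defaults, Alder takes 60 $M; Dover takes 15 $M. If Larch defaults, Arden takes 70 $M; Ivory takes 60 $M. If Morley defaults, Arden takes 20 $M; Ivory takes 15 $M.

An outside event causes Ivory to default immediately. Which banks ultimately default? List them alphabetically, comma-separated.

Alder, Ivory

Round 1 — Ivory defaults (initial).
  Alder: +60 → 60 ≥ 30
  Dover: +15 → 15 < 40
Round 2 — Alder defaults.
  Larch: +10 → 10 < 80
No further defaults.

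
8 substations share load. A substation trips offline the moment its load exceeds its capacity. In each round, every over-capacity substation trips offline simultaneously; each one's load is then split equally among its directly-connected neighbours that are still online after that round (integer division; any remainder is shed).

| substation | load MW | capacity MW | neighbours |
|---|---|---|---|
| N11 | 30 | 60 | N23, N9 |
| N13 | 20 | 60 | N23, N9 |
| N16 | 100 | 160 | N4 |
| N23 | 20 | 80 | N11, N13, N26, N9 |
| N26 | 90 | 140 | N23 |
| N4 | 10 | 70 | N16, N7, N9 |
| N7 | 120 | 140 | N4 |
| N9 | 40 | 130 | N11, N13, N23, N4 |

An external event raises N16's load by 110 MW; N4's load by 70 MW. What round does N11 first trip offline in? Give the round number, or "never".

never

Round 1 — N16 at 210 > 160; N4 at 80 > 70. N16, N4 trip offline.
  N16 sheds 210 MW: no online neighbours, lost.
  N4 sheds 80 MW to N7, N9: 40 each.
    N7: 120+40 = 160 > 140
    N9: 40+40 = 80 ≤ 130
Round 2 — N7 trips offline.
  N7 sheds 160 MW: no online neighbours, lost.
No further trips.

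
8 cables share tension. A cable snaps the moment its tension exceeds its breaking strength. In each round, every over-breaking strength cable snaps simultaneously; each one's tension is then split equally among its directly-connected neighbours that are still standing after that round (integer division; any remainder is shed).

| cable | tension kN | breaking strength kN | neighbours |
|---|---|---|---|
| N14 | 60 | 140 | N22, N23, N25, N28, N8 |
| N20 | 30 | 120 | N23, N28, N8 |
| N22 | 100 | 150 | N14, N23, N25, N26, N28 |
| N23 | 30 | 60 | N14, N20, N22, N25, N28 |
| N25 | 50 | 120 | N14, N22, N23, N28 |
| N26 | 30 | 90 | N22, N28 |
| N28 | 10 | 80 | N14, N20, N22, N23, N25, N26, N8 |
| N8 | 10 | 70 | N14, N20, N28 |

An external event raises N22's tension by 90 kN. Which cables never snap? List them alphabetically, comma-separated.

Round 1 — N22 at 190 > 150. N22 snaps.
  N22 sheds 190 kN to N14, N23, N25, N26, N28: 38 each.
    N14: 60+38 = 98 ≤ 140
    N23: 30+38 = 68 > 60
    N25: 50+38 = 88 ≤ 120
    N26: 30+38 = 68 ≤ 90
    N28: 10+38 = 48 ≤ 80
Round 2 — N23 snaps.
  N23 sheds 68 kN to N14, N20, N25, N28: 17 each.
    N14: 98+17 = 115 ≤ 140
    N20: 30+17 = 47 ≤ 120
    N25: 88+17 = 105 ≤ 120
    N28: 48+17 = 65 ≤ 80
No further breaks.

N14, N20, N25, N26, N28, N8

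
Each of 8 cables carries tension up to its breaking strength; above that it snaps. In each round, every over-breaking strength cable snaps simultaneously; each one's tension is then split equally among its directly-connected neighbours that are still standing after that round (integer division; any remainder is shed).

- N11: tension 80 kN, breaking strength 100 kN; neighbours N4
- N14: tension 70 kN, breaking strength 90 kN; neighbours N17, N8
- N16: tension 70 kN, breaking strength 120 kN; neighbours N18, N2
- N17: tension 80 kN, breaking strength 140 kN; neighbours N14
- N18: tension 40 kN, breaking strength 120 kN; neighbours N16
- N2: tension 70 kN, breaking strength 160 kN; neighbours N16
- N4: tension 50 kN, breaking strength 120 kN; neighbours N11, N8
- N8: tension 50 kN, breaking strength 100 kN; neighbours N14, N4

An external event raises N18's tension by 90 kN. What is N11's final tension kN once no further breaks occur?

Round 1 — N18 at 130 > 120. N18 snaps.
  N18 sheds 130 kN to N16: 130 each.
    N16: 70+130 = 200 > 120
Round 2 — N16 snaps.
  N16 sheds 200 kN to N2: 200 each.
    N2: 70+200 = 270 > 160
Round 3 — N2 snaps.
  N2 sheds 270 kN: no online neighbours, lost.
No further breaks.

80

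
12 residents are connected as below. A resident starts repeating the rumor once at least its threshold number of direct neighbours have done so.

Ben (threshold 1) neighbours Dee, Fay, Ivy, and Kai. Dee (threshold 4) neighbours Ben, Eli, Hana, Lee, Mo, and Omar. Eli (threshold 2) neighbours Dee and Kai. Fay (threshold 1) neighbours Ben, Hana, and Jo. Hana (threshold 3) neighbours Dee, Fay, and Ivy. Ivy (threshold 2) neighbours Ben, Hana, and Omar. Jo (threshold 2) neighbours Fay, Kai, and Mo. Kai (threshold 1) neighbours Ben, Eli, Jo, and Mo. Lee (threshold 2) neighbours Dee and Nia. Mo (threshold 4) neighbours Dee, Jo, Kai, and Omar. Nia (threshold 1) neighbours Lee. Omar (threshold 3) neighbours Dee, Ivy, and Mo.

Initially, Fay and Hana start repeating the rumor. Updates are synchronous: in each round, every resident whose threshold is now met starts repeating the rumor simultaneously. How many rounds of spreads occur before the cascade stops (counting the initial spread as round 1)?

4

Round 1 — Fay, Hana start repeating the rumor (initial).
Round 2 — checking thresholds:
  Ben: 1 of 4 neighbours ≥ 1, starts repeating the rumor.
  Dee: 1 of 6 neighbours < 4, holds.
  Ivy: 1 of 3 neighbours < 2, holds.
  Jo: 1 of 3 neighbours < 2, holds.
Round 3 — checking thresholds:
  Dee: 2 of 6 neighbours < 4, holds.
  Ivy: 2 of 3 neighbours ≥ 2, starts repeating the rumor.
  Jo: 1 of 3 neighbours < 2, holds.
  Kai: 1 of 4 neighbours ≥ 1, starts repeating the rumor.
Round 4 — checking thresholds:
  Dee: 2 of 6 neighbours < 4, holds.
  Eli: 1 of 2 neighbours < 2, holds.
  Jo: 2 of 3 neighbours ≥ 2, starts repeating the rumor.
  Mo: 1 of 4 neighbours < 4, holds.
  Omar: 1 of 3 neighbours < 3, holds.
Round 5 — no new spreads; cascade stops.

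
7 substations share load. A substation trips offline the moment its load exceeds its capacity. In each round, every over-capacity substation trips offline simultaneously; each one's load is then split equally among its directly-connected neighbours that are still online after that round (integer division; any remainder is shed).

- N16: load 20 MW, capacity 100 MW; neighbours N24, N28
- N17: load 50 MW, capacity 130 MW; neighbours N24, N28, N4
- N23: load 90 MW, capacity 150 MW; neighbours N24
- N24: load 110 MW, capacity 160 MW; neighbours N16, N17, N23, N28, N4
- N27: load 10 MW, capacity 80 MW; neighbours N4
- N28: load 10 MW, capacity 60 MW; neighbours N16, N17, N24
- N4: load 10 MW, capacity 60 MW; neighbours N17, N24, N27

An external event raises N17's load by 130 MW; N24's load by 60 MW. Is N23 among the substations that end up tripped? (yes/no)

Round 1 — N17 at 180 > 130; N24 at 170 > 160. N17, N24 trip offline.
  N17 sheds 180 MW to N28, N4: 90 each.
    N28: 10+90 = 100 > 60
    N4: 10+90 = 100 > 60
  N24 sheds 170 MW to N16, N23, N28, N4: 42 each (2 lost).
    N16: 20+42 = 62 ≤ 100
    N23: 90+42 = 132 ≤ 150
    N28: 100+42 = 142 > 60
    N4: 100+42 = 142 > 60
Round 2 — N28, N4 trip offline.
  N28 sheds 142 MW to N16: 142 each.
    N16: 62+142 = 204 > 100
  N4 sheds 142 MW to N27: 142 each.
    N27: 10+142 = 152 > 80
Round 3 — N16, N27 trip offline.
  N16 sheds 204 MW: no online neighbours, lost.
  N27 sheds 152 MW: no online neighbours, lost.
No further trips.

no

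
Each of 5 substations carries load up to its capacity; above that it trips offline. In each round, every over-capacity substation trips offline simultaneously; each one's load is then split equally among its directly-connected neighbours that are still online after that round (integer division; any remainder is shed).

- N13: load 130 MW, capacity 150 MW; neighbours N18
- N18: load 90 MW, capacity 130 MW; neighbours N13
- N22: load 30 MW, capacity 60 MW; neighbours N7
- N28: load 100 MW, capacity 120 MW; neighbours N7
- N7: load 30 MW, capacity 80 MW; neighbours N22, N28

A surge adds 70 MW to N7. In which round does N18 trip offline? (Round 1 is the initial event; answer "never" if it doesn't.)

Round 1 — N7 at 100 > 80. N7 trips offline.
  N7 sheds 100 MW to N22, N28: 50 each.
    N22: 30+50 = 80 > 60
    N28: 100+50 = 150 > 120
Round 2 — N22, N28 trip offline.
  N22 sheds 80 MW: no online neighbours, lost.
  N28 sheds 150 MW: no online neighbours, lost.
No further trips.

never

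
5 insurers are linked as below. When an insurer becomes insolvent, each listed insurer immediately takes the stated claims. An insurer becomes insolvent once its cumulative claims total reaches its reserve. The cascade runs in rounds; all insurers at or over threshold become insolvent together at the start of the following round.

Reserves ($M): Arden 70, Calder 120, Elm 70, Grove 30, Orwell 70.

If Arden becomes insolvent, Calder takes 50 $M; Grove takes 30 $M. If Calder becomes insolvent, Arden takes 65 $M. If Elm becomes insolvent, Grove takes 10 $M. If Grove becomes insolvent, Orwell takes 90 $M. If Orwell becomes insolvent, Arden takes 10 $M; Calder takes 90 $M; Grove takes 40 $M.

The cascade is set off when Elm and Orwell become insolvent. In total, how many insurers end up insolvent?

Round 1 — Elm, Orwell become insolvent (initial).
  Arden: +10 → 10 < 70
  Calder: +90 → 90 < 120
  Grove: +10+40 → 50 ≥ 30
Round 2 — Grove becomes insolvent.
No further insolvencies.

3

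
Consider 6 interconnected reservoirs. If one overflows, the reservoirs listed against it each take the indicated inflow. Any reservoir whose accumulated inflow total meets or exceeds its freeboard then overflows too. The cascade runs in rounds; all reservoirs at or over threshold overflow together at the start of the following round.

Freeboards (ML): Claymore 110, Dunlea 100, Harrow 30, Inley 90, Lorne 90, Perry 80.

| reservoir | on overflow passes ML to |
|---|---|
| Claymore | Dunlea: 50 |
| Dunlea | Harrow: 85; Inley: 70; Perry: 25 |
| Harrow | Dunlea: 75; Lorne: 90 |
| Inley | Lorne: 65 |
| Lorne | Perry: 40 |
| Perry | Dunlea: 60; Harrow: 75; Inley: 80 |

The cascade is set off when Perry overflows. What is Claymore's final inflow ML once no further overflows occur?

0

Round 1 — Perry overflows (initial).
  Dunlea: +60 → 60 < 100
  Harrow: +75 → 75 ≥ 30
  Inley: +80 → 80 < 90
Round 2 — Harrow overflows.
  Dunlea: +75 → 135 ≥ 100
  Lorne: +90 → 90 ≥ 90
Round 3 — Dunlea, Lorne overflow.
  Inley: +70 → 150 ≥ 90
Round 4 — Inley overflows.
No further overflows.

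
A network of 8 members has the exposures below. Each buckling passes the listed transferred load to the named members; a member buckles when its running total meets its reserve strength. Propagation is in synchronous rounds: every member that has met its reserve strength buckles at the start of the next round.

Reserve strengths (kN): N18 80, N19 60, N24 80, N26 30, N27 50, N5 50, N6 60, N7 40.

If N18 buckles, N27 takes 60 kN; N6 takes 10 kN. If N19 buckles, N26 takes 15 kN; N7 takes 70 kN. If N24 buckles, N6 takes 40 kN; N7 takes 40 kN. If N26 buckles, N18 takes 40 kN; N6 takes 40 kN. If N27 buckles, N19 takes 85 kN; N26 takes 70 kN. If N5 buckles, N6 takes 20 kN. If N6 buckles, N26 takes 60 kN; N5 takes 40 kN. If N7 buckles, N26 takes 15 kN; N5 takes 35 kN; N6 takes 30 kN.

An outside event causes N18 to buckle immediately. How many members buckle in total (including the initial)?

7

Round 1 — N18 buckles (initial).
  N27: +60 → 60 ≥ 50
  N6: +10 → 10 < 60
Round 2 — N27 buckles.
  N19: +85 → 85 ≥ 60
  N26: +70 → 70 ≥ 30
Round 3 — N19, N26 buckle.
  N6: +40 → 50 < 60
  N7: +70 → 70 ≥ 40
Round 4 — N7 buckles.
  N5: +35 → 35 < 50
  N6: +30 → 80 ≥ 60
Round 5 — N6 buckles.
  N5: +40 → 75 ≥ 50
Round 6 — N5 buckles.
No further bucklings.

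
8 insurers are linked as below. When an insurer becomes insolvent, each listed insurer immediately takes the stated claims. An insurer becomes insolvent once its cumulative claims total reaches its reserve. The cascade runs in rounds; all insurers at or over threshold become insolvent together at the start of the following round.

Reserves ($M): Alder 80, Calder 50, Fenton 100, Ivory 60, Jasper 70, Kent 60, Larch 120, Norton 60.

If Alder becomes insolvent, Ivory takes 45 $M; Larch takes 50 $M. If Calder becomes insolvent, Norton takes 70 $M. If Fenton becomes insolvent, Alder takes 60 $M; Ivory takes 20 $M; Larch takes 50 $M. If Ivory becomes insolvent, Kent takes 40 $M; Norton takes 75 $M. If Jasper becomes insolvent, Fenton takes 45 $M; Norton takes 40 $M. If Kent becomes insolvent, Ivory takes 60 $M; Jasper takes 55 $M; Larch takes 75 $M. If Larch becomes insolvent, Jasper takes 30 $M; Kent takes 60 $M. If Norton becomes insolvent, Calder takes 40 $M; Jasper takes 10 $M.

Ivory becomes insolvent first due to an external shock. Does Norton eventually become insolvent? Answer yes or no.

Round 1 — Ivory becomes insolvent (initial).
  Kent: +40 → 40 < 60
  Norton: +75 → 75 ≥ 60
Round 2 — Norton becomes insolvent.
  Calder: +40 → 40 < 50
  Jasper: +10 → 10 < 70
No further insolvencies.

yes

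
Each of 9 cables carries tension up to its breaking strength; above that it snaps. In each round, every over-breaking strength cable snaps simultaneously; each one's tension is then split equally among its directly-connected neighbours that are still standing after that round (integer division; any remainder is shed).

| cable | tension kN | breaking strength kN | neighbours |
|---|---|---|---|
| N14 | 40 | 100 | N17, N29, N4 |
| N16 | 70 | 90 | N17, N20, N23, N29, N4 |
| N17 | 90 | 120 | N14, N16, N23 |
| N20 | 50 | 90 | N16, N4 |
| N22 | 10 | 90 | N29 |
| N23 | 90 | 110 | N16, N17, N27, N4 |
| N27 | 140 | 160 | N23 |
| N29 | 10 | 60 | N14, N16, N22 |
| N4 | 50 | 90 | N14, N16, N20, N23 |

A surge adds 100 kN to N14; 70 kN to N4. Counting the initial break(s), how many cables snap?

8

Round 1 — N14 at 140 > 100; N4 at 120 > 90. N14, N4 snap.
  N14 sheds 140 kN to N17, N29: 70 each.
    N17: 90+70 = 160 > 120
    N29: 10+70 = 80 > 60
  N4 sheds 120 kN to N16, N20, N23: 40 each.
    N16: 70+40 = 110 > 90
    N20: 50+40 = 90 ≤ 90
    N23: 90+40 = 130 > 110
Round 2 — N16, N17, N23, N29 snap.
  N16 sheds 110 kN to N20: 110 each.
    N20: 90+110 = 200 > 90
  N17 sheds 160 kN: no online neighbours, lost.
  N23 sheds 130 kN to N27: 130 each.
    N27: 140+130 = 270 > 160
  N29 sheds 80 kN to N22: 80 each.
    N22: 10+80 = 90 ≤ 90
Round 3 — N20, N27 snap.
  N20 sheds 200 kN: no online neighbours, lost.
  N27 sheds 270 kN: no online neighbours, lost.
No further breaks.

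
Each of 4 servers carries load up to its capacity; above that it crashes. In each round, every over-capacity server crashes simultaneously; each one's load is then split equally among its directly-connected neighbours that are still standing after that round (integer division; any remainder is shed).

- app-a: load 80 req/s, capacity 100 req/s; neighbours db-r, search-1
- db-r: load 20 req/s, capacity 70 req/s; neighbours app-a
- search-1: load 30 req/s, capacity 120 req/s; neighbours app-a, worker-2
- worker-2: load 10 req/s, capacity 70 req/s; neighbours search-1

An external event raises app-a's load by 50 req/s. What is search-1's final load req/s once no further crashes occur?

95

Round 1 — app-a at 130 > 100. app-a crashes.
  app-a sheds 130 req/s to db-r, search-1: 65 each.
    db-r: 20+65 = 85 > 70
    search-1: 30+65 = 95 ≤ 120
Round 2 — db-r crashes.
  db-r sheds 85 req/s: no online neighbours, lost.
No further crashes.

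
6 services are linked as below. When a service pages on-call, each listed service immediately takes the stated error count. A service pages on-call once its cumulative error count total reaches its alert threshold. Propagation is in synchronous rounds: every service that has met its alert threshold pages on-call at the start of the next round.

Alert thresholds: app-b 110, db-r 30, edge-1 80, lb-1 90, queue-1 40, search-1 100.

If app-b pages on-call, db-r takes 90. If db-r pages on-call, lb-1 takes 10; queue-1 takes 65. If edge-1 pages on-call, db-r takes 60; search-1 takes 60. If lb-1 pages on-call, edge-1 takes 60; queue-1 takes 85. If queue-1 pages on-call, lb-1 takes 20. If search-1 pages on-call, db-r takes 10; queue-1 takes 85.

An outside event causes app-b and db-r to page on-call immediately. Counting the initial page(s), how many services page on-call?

Round 1 — app-b, db-r page on-call (initial).
  lb-1: +10 → 10 < 90
  queue-1: +65 → 65 ≥ 40
Round 2 — queue-1 pages on-call.
  lb-1: +20 → 30 < 90
No further pages.

3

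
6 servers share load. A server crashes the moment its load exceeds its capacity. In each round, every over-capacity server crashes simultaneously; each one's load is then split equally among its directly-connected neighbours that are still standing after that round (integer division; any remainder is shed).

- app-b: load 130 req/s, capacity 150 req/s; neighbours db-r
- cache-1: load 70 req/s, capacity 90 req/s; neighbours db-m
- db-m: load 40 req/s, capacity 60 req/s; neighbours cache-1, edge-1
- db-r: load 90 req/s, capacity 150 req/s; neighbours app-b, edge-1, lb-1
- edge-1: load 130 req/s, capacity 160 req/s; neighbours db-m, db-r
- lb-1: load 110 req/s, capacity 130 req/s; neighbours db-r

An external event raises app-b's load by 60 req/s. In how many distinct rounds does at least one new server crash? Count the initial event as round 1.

5

Round 1 — app-b at 190 > 150. app-b crashes.
  app-b sheds 190 req/s to db-r: 190 each.
    db-r: 90+190 = 280 > 150
Round 2 — db-r crashes.
  db-r sheds 280 req/s to edge-1, lb-1: 140 each.
    edge-1: 130+140 = 270 > 160
    lb-1: 110+140 = 250 > 130
Round 3 — edge-1, lb-1 crash.
  edge-1 sheds 270 req/s to db-m: 270 each.
    db-m: 40+270 = 310 > 60
  lb-1 sheds 250 req/s: no online neighbours, lost.
Round 4 — db-m crashes.
  db-m sheds 310 req/s to cache-1: 310 each.
    cache-1: 70+310 = 380 > 90
Round 5 — cache-1 crashes.
  cache-1 sheds 380 req/s: no online neighbours, lost.
No further crashes.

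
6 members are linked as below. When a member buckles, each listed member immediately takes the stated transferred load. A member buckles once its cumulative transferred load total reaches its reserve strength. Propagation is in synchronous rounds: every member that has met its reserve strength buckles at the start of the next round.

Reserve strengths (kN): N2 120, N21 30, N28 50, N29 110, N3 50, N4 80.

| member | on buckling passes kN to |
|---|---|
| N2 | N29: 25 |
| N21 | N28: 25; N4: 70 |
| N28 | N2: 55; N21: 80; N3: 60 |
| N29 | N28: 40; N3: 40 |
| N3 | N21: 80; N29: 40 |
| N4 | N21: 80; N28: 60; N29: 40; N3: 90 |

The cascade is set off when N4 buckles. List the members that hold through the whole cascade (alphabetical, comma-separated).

Round 1 — N4 buckles (initial).
  N21: +80 → 80 ≥ 30
  N28: +60 → 60 ≥ 50
  N29: +40 → 40 < 110
  N3: +90 → 90 ≥ 50
Round 2 — N21, N28, N3 buckle.
  N2: +55 → 55 < 120
  N29: +40 → 80 < 110
No further bucklings.

N2, N29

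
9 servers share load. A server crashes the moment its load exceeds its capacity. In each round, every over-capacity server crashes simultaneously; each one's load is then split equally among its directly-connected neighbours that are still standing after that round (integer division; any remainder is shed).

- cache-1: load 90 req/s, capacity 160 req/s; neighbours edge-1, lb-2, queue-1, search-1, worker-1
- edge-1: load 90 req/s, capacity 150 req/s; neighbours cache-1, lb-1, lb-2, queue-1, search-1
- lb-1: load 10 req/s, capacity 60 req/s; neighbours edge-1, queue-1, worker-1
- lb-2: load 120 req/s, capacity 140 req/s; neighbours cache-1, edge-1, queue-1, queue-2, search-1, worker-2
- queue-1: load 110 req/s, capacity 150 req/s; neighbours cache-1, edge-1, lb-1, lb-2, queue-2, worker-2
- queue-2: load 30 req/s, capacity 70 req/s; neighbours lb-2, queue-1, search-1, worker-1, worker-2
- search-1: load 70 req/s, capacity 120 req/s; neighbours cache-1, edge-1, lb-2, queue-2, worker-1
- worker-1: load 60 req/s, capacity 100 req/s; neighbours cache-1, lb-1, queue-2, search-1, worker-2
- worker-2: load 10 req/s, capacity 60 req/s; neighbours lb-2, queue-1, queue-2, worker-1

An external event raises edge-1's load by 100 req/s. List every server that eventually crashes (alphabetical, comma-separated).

cache-1, edge-1, lb-1, lb-2, queue-1, queue-2, search-1, worker-1, worker-2

Round 1 — edge-1 at 190 > 150. edge-1 crashes.
  edge-1 sheds 190 req/s to cache-1, lb-1, lb-2, queue-1, search-1: 38 each.
    cache-1: 90+38 = 128 ≤ 160
    lb-1: 10+38 = 48 ≤ 60
    lb-2: 120+38 = 158 > 140
    queue-1: 110+38 = 148 ≤ 150
    search-1: 70+38 = 108 ≤ 120
Round 2 — lb-2 crashes.
  lb-2 sheds 158 req/s to cache-1, queue-1, queue-2, search-1, worker-2: 31 each (3 lost).
    cache-1: 128+31 = 159 ≤ 160
    queue-1: 148+31 = 179 > 150
    queue-2: 30+31 = 61 ≤ 70
    search-1: 108+31 = 139 > 120
    worker-2: 10+31 = 41 ≤ 60
Round 3 — queue-1, search-1 crash.
  queue-1 sheds 179 req/s to cache-1, lb-1, queue-2, worker-2: 44 each (3 lost).
    cache-1: 159+44 = 203 > 160
    lb-1: 48+44 = 92 > 60
    queue-2: 61+44 = 105 > 70
    worker-2: 41+44 = 85 > 60
  search-1 sheds 139 req/s to cache-1, queue-2, worker-1: 46 each (1 lost).
    cache-1: 203+46 = 249 > 160
    queue-2: 105+46 = 151 > 70
    worker-1: 60+46 = 106 > 100
Round 4 — cache-1, lb-1, queue-2, worker-1, worker-2 crash.
  cache-1 sheds 249 req/s: no online neighbours, lost.
  lb-1 sheds 92 req/s: no online neighbours, lost.
  queue-2 sheds 151 req/s: no online neighbours, lost.
  worker-1 sheds 106 req/s: no online neighbours, lost.
  worker-2 sheds 85 req/s: no online neighbours, lost.
No further crashes.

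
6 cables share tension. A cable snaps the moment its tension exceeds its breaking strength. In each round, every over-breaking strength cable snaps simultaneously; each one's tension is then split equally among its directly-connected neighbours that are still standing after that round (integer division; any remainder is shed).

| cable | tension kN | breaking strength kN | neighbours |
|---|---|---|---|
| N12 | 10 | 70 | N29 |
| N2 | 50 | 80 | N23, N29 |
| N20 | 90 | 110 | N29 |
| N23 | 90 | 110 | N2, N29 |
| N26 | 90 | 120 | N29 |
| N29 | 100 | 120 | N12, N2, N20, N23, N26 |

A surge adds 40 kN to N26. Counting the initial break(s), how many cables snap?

Round 1 — N26 at 130 > 120. N26 snaps.
  N26 sheds 130 kN to N29: 130 each.
    N29: 100+130 = 230 > 120
Round 2 — N29 snaps.
  N29 sheds 230 kN to N12, N2, N20, N23: 57 each (2 lost).
    N12: 10+57 = 67 ≤ 70
    N2: 50+57 = 107 > 80
    N20: 90+57 = 147 > 110
    N23: 90+57 = 147 > 110
Round 3 — N2, N20, N23 snap.
  N2 sheds 107 kN: no online neighbours, lost.
  N20 sheds 147 kN: no online neighbours, lost.
  N23 sheds 147 kN: no online neighbours, lost.
No further breaks.

5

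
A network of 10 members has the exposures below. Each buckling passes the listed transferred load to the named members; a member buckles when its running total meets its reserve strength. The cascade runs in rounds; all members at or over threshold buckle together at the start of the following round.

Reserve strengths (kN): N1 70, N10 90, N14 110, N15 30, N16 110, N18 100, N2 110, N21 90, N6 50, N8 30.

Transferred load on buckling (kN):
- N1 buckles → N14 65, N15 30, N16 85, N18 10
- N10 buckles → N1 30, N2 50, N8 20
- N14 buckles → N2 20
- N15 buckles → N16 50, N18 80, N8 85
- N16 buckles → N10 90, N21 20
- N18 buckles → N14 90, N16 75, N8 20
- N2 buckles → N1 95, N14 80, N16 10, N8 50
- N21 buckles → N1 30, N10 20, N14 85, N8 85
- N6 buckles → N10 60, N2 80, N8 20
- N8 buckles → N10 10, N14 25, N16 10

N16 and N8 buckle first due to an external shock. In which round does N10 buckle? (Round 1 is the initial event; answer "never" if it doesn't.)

2

Round 1 — N16, N8 buckle (initial).
  N10: +90+10 → 100 ≥ 90
  N14: +25 → 25 < 110
  N21: +20 → 20 < 90
Round 2 — N10 buckles.
  N1: +30 → 30 < 70
  N2: +50 → 50 < 110
No further bucklings.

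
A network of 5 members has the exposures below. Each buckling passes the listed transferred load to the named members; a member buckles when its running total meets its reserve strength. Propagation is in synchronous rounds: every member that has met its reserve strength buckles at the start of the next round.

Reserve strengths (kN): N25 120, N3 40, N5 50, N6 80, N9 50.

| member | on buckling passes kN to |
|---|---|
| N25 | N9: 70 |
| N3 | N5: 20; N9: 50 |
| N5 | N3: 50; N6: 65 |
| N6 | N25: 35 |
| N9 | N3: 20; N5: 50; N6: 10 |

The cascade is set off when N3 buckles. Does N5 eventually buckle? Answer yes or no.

yes

Round 1 — N3 buckles (initial).
  N5: +20 → 20 < 50
  N9: +50 → 50 ≥ 50
Round 2 — N9 buckles.
  N5: +50 → 70 ≥ 50
  N6: +10 → 10 < 80
Round 3 — N5 buckles.
  N6: +65 → 75 < 80
No further bucklings.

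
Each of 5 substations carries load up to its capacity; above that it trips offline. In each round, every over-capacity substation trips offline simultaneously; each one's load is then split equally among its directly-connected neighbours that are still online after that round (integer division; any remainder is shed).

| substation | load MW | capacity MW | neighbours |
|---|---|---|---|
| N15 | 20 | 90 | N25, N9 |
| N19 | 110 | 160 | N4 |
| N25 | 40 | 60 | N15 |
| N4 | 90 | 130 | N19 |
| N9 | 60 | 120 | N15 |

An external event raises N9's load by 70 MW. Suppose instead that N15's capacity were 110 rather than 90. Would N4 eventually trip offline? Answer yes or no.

With N15's capacity at 110:
Round 1 — N9 at 130 > 120. N9 trips offline.
  N9 sheds 130 MW to N15: 130 each.
    N15: 20+130 = 150 > 110
Round 2 — N15 trips offline.
  N15 sheds 150 MW to N25: 150 each.
    N25: 40+150 = 190 > 60
Round 3 — N25 trips offline.
  N25 sheds 190 MW: no online neighbours, lost.
No further trips.

no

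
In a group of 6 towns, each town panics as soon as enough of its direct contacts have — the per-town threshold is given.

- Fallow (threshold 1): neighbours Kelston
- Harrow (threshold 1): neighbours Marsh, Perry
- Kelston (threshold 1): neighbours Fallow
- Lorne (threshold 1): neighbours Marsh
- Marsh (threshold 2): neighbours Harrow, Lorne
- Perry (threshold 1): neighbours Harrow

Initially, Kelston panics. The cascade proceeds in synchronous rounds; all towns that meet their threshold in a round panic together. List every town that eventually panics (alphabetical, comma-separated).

Fallow, Kelston

Round 1 — Kelston panics (initial).
Round 2 — checking thresholds:
  Fallow: 1 of 1 neighbours ≥ 1, panics.
Round 3 — no new panics; cascade stops.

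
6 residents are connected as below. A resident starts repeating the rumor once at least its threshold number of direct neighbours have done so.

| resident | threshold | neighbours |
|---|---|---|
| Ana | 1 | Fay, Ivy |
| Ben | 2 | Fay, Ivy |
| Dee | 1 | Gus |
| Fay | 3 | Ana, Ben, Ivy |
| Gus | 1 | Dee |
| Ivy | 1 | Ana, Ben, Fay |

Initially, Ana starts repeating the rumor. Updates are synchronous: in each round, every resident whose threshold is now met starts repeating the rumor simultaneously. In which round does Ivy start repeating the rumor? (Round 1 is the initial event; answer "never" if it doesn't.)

Round 1 — Ana starts repeating the rumor (initial).
Round 2 — checking thresholds:
  Fay: 1 of 3 neighbours < 3, below threshold.
  Ivy: 1 of 3 neighbours ≥ 1, starts repeating the rumor.
Round 3 — no new spreads; cascade stops.

2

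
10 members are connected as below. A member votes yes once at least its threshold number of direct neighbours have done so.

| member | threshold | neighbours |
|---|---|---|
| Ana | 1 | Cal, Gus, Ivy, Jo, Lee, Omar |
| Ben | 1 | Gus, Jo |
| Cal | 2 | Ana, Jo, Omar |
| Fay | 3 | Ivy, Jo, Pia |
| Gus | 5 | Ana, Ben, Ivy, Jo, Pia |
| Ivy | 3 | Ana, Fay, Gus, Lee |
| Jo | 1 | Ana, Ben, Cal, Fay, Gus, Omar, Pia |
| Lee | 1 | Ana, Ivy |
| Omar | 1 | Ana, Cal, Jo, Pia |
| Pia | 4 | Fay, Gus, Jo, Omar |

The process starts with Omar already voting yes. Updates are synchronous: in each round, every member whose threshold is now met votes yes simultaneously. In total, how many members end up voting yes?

6

Round 1 — Omar votes yes (initial).
Round 2 — checking thresholds:
  Ana: 1 of 6 neighbours ≥ 1, votes yes.
  Cal: 1 of 3 neighbours < 2, below threshold.
  Jo: 1 of 7 neighbours ≥ 1, votes yes.
  Pia: 1 of 4 neighbours < 4, below threshold.
Round 3 — checking thresholds:
  Ben: 1 of 2 neighbours ≥ 1, votes yes.
  Cal: 3 of 3 neighbours ≥ 2, votes yes.
  Fay: 1 of 3 neighbours < 3, below threshold.
  Gus: 2 of 5 neighbours < 5, below threshold.
  Ivy: 1 of 4 neighbours < 3, below threshold.
  Lee: 1 of 2 neighbours ≥ 1, votes yes.
  Pia: 2 of 4 neighbours < 4, below threshold.
Round 4 — no new yes votes; cascade stops.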